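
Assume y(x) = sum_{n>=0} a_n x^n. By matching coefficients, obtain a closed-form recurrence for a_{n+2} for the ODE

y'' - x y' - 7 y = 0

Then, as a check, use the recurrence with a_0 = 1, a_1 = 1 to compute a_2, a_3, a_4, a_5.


Substitute y = sum_n a_n x^n.
y''(x) has coefficient (n+2)(n+1) a_{n+2} at x^n;
-x y'(x) has coefficient -n a_n at x^n (shift);
-7 y(x) has coefficient -7 a_n at x^n.
Matching x^n: (n+2)(n+1) a_{n+2} + (-n - 7) a_n = 0.
Thus a_{n+2} = (n + 7) / ((n+1)(n+2)) * a_n.

Check with a_0 = 1, a_1 = 1 (apply the recurrence for n = 0, 1, 2, 3): a_0 = 1, a_1 = 1, a_2 = 7/2, a_3 = 4/3, a_4 = 21/8, a_5 = 2/3.

a_(n+2) = (n + 7) / ((n+1)(n+2)) * a_n; check: a_0 = 1, a_1 = 1, a_2 = 7/2, a_3 = 4/3, a_4 = 21/8, a_5 = 2/3


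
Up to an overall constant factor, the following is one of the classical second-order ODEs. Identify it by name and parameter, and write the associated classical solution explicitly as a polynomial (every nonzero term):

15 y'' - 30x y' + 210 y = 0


All three coefficients share the factor 15; dividing through by 15 gives  y'' - 2x y' + 14 y = 0.
This matches the Hermite equation y'' - 2x y' + 2n y = 0 with 2n = 14, so n = 7; the polynomial solution is H_7(x).
With y = sum_k a_k x^k, matching x^k gives (k+2)(k+1) a_{k+2} = 2(k - n) a_k = 2(k - 7) a_k. The right side vanishes at k = 7, so the series with the parity of 7 terminates at degree 7.
Standard normalization: leading coefficient of H_n is 2^n, so a_7 = 2^7 = 128. Work downward with a_k = (k+1)(k+2) a_{k+2} / (2(k - n)):
  a_5 = (6)(7)(128) / (2(5 - 7)) = 5376/(-4) = -1344
  a_3 = (4)(5)(-1344) / (2(3 - 7)) = -26880/(-8) = 3360
  a_1 = (2)(3)(3360) / (2(1 - 7)) = 20160/(-12) = -1680
Hence H_7(x) = 128 x^7 - 1344 x^5 + 3360 x^3 - 1680 x.

H_7(x); series = 128 x^7 - 1344 x^5 + 3360 x^3 - 1680 x


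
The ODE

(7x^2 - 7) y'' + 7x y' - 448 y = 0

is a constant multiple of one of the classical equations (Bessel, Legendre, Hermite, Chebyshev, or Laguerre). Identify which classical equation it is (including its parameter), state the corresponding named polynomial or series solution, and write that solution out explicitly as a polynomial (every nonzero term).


All three coefficients share the factor -7; dividing through by -7 gives  (1 - x^2) y'' - x y' + 64 y = 0.
This matches the Chebyshev equation (1 - x^2) y'' - x y' + n^2 y = 0 (note the -x y' term, not -2x y') with n^2 = 64, so n = 8; the polynomial solution is T_8(x).
With y = sum_k a_k x^k, matching x^k gives (k+2)(k+1) a_{k+2} = (k^2 - n^2) a_k = (k - 8)(k + 8) a_k. The right side vanishes at k = 8, so the series with the parity of 8 terminates at degree 8.
Standard normalization: leading coefficient of T_n is 2^(n-1), so a_8 = 2^7 = 128. Work downward with a_k = (k+1)(k+2) a_{k+2} / ((k - 8)(k + 8)):
  a_6 = (7)(8)(128) / ((6 - 8)(6 + 8)) = 7168/(-28) = -256
  a_4 = (5)(6)(-256) / ((4 - 8)(4 + 8)) = -7680/(-48) = 160
  a_2 = (3)(4)(160) / ((2 - 8)(2 + 8)) = 1920/(-60) = -32
  a_0 = (1)(2)(-32) / ((0 - 8)(0 + 8)) = -64/(-64) = 1
Hence T_8(x) = 128 x^8 - 256 x^6 + 160 x^4 - 32 x^2 + 1.

T_8(x); series = 128 x^8 - 256 x^6 + 160 x^4 - 32 x^2 + 1


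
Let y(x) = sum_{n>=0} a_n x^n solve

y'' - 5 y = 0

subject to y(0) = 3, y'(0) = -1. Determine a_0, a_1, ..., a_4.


Ansatz: y(x) = sum_{n>=0} a_n x^n, so y'(x) = sum_{n>=1} n a_n x^(n-1) and y''(x) = sum_{n>=2} n(n-1) a_n x^(n-2).
Substitute into P(x) y'' + Q(x) y' + R(x) y = 0 with P(x) = 1, Q(x) = 0, R(x) = -5, and match powers of x.
Initial conditions: a_0 = 3, a_1 = -1.
Setting the coefficient of each power of x to zero and solving order by order (substituting the coefficients already found):
  x^0: 2 a_2 - 5 a_0 = 0  ->  2 a_2 = 5 a_0 = 15  ->  a_2 = 15/2
  x^1: 6 a_3 - 5 a_1 = 0  ->  6 a_3 = 5 a_1 = -5  ->  a_3 = -5/6
  x^2: 12 a_4 - 5 a_2 = 0  ->  12 a_4 = 5 a_2 = 75/2  ->  a_4 = 25/8
Truncated series: y(x) = 3 - x + (15/2) x^2 - (5/6) x^3 + (25/8) x^4 + O(x^5).

a_0 = 3; a_1 = -1; a_2 = 15/2; a_3 = -5/6; a_4 = 25/8


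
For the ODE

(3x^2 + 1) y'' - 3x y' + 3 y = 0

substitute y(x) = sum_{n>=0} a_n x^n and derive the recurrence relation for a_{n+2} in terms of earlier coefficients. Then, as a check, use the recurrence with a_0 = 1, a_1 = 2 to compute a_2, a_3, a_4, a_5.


Substitute y = sum_n a_n x^n.
(1 + 3 x^2) y'' contributes (n+2)(n+1) a_{n+2} + 3 n(n-1) a_n at x^n.
-3 x y'(x) contributes -3 n a_n at x^n.
3 y(x) contributes 3 a_n at x^n.
Matching x^n: (n+2)(n+1) a_{n+2} + (3 n(n-1) - 3 n + 3) a_n = 0.
Thus a_{n+2} = (-3 n(n-1) + 3 n - 3) / ((n+1)(n+2)) * a_n.

Check with a_0 = 1, a_1 = 2 (apply the recurrence for n = 0, 1, 2, 3): a_0 = 1, a_1 = 2, a_2 = -3/2, a_3 = 0, a_4 = 3/8, a_5 = 0.

a_(n+2) = (-3 n(n-1) + 3 n - 3) / ((n+1)(n+2)) * a_n; check: a_0 = 1, a_1 = 2, a_2 = -3/2, a_3 = 0, a_4 = 3/8, a_5 = 0


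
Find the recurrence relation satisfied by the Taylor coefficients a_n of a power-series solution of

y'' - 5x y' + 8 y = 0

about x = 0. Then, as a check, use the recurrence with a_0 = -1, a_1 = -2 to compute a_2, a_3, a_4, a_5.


Substitute y = sum_n a_n x^n.
y''(x) has coefficient (n+2)(n+1) a_{n+2} at x^n;
-5 x y'(x) has coefficient -5 n a_n at x^n (shift);
8 y(x) has coefficient 8 a_n at x^n.
Matching x^n: (n+2)(n+1) a_{n+2} + (-5n + 8) a_n = 0.
Thus a_{n+2} = (5n - 8) / ((n+1)(n+2)) * a_n.

Check with a_0 = -1, a_1 = -2 (apply the recurrence for n = 0, 1, 2, 3): a_0 = -1, a_1 = -2, a_2 = 4, a_3 = 1, a_4 = 2/3, a_5 = 7/20.

a_(n+2) = (5n - 8) / ((n+1)(n+2)) * a_n; check: a_0 = -1, a_1 = -2, a_2 = 4, a_3 = 1, a_4 = 2/3, a_5 = 7/20


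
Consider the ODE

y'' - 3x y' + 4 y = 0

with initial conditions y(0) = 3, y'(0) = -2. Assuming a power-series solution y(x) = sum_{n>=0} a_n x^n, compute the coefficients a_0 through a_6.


Ansatz: y(x) = sum_{n>=0} a_n x^n, so y'(x) = sum_{n>=1} n a_n x^(n-1) and y''(x) = sum_{n>=2} n(n-1) a_n x^(n-2).
Substitute into P(x) y'' + Q(x) y' + R(x) y = 0 with P(x) = 1, Q(x) = -3x, R(x) = 4, and match powers of x.
Initial conditions: a_0 = 3, a_1 = -2.
Setting the coefficient of each power of x to zero and solving order by order (substituting the coefficients already found):
  x^0: 2 a_2 + 4 a_0 = 0  ->  2 a_2 = -4 a_0 = -12  ->  a_2 = -6
  x^1: 6 a_3 + a_1 = 0  ->  6 a_3 = -a_1 = 2  ->  a_3 = 1/3
  x^2: 12 a_4 - 2 a_2 = 0  ->  12 a_4 = 2 a_2 = -12  ->  a_4 = -1
  x^3: 20 a_5 - 5 a_3 = 0  ->  20 a_5 = 5 a_3 = 5/3  ->  a_5 = 1/12
  x^4: 30 a_6 - 8 a_4 = 0  ->  30 a_6 = 8 a_4 = -8  ->  a_6 = -4/15
Truncated series: y(x) = 3 - 2 x - 6 x^2 + (1/3) x^3 - x^4 + (1/12) x^5 - (4/15) x^6 + O(x^7).

a_0 = 3; a_1 = -2; a_2 = -6; a_3 = 1/3; a_4 = -1; a_5 = 1/12; a_6 = -4/15


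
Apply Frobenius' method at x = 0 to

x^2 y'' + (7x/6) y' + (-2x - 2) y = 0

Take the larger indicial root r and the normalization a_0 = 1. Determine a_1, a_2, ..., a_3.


Write in Frobenius form y'' + (p(x)/x) y' + (q(x)/x^2) y = 0:
  p(x) = 7/6,  q(x) = -2x - 2.
Indicial equation: r(r-1) + (7/6) r + (-2) = 0 -> roots r_1 = 4/3, r_2 = -3/2.
Take r = r_1 = 4/3. Let y(x) = x^r sum_{n>=0} a_n x^n with a_0 = 1.
Substitute y = x^r sum a_n x^n and match x^{r+n}. The recurrence is
  D(n) a_n - 2 a_{n-1} = 0,  where D(n) = (r+n)(r+n-1) + (7/6)(r+n) + (-2).
  a_n = 2 / D(n) * a_{n-1}.
Since the indicial polynomial factors as (r - r_1)(r - r_2), D(n) = (r_1 + n - r_1)(r_1 + n - r_2) = n(n + 17/6).
Evaluating step by step (a_0 = 1):
  n = 1: D(1) = 1(1 + 17/6) = 23/6; numerator = 2(1) = 2; a_1 = (2)/(23/6) = 12/23
  n = 2: D(2) = 2(2 + 17/6) = 29/3; numerator = 2(12/23) = 24/23; a_2 = (24/23)/(29/3) = 72/667
  n = 3: D(3) = 3(3 + 17/6) = 35/2; numerator = 2(72/667) = 144/667; a_3 = (144/667)/(35/2) = 288/23345

r = 4/3; a_0 = 1; a_1 = 12/23; a_2 = 72/667; a_3 = 288/23345


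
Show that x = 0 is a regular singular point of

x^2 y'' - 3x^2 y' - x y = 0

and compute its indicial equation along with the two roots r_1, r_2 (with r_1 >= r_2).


Divide by x^2 to reach normal form y'' + P_1(x) y' + P_2(x) y = 0 with P_1(x) = -3 and P_2(x) = -1/x.
x = 0 is a singular point because the y-coefficient -1/x has a pole at x = 0.
It is a regular singular point because x P_1(x) = p(x) = -3x and x^2 P_2(x) = q(x) = -x are polynomials, hence analytic at x = 0.
p(0) = 0,  q(0) = 0.
Indicial equation: r(r-1) + p(0) r + q(0) = 0, i.e. r^2 + (p(0) - 1) r + q(0) = 0, i.e. r^2 - 1 r = 0.
Discriminant: (-1)^2 - 4(0) = 1, so r = (1 ± 1)/2.
Solving: r_1 = 1, r_2 = 0.

indicial: r^2 - 1 r = 0; roots r_1 = 1, r_2 = 0


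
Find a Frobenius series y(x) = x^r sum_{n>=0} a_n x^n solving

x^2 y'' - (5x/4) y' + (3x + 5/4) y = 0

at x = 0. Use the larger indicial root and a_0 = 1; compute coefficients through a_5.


Write in Frobenius form y'' + (p(x)/x) y' + (q(x)/x^2) y = 0:
  p(x) = -5/4,  q(x) = 3x + 5/4.
Indicial equation: r(r-1) + (-5/4) r + (5/4) = 0 -> roots r_1 = 5/4, r_2 = 1.
Take r = r_1 = 5/4. Let y(x) = x^r sum_{n>=0} a_n x^n with a_0 = 1.
Substitute y = x^r sum a_n x^n and match x^{r+n}. The recurrence is
  D(n) a_n + 3 a_{n-1} = 0,  where D(n) = (r+n)(r+n-1) + (-5/4)(r+n) + (5/4).
  a_n = -3 / D(n) * a_{n-1}.
Since the indicial polynomial factors as (r - r_1)(r - r_2), D(n) = (r_1 + n - r_1)(r_1 + n - r_2) = n(n + 1/4).
Evaluating step by step (a_0 = 1):
  n = 1: D(1) = 1(1 + 1/4) = 5/4; numerator = -3(1) = -3; a_1 = (-3)/(5/4) = -12/5
  n = 2: D(2) = 2(2 + 1/4) = 9/2; numerator = -3(-12/5) = 36/5; a_2 = (36/5)/(9/2) = 8/5
  n = 3: D(3) = 3(3 + 1/4) = 39/4; numerator = -3(8/5) = -24/5; a_3 = (-24/5)/(39/4) = -32/65
  n = 4: D(4) = 4(4 + 1/4) = 17; numerator = -3(-32/65) = 96/65; a_4 = (96/65)/(17) = 96/1105
  n = 5: D(5) = 5(5 + 1/4) = 105/4; numerator = -3(96/1105) = -288/1105; a_5 = (-288/1105)/(105/4) = -384/38675

r = 5/4; a_0 = 1; a_1 = -12/5; a_2 = 8/5; a_3 = -32/65; a_4 = 96/1105; a_5 = -384/38675


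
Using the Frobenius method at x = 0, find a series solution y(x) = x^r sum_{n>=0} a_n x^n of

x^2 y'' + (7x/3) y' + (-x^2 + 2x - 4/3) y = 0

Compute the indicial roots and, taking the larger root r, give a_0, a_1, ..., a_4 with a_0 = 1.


Write in Frobenius form y'' + (p(x)/x) y' + (q(x)/x^2) y = 0:
  p(x) = 7/3,  q(x) = -x^2 + 2x - 4/3.
Indicial equation: r(r-1) + (7/3) r + (-4/3) = 0 -> roots r_1 = 2/3, r_2 = -2.
Take r = r_1 = 2/3. Let y(x) = x^r sum_{n>=0} a_n x^n with a_0 = 1.
Substitute y = x^r sum a_n x^n and match x^{r+n}. The recurrence is
  D(n) a_n + 2 a_{n-1} - 1 a_{n-2} = 0,  where D(n) = (r+n)(r+n-1) + (7/3)(r+n) + (-4/3).
  a_n = [-2 a_{n-1} + 1 a_{n-2}] / D(n).
Since the indicial polynomial factors as (r - r_1)(r - r_2), D(n) = (r_1 + n - r_1)(r_1 + n - r_2) = n(n + 8/3).
Evaluating step by step (a_0 = 1):
  n = 1: D(1) = 1(1 + 8/3) = 11/3; numerator = -2(1) = -2; a_1 = (-2)/(11/3) = -6/11
  n = 2: D(2) = 2(2 + 8/3) = 28/3; numerator = -2(-6/11) + 1(1) = 23/11; a_2 = (23/11)/(28/3) = 69/308
  n = 3: D(3) = 3(3 + 8/3) = 17; numerator = -2(69/308) + 1(-6/11) = -153/154; a_3 = (-153/154)/(17) = -9/154
  n = 4: D(4) = 4(4 + 8/3) = 80/3; numerator = -2(-9/154) + 1(69/308) = 15/44; a_4 = (15/44)/(80/3) = 9/704

r = 2/3; a_0 = 1; a_1 = -6/11; a_2 = 69/308; a_3 = -9/154; a_4 = 9/704


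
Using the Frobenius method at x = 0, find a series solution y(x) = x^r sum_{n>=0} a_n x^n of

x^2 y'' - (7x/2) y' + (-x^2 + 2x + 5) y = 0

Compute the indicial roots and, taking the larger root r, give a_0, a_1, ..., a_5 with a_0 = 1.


Write in Frobenius form y'' + (p(x)/x) y' + (q(x)/x^2) y = 0:
  p(x) = -7/2,  q(x) = -x^2 + 2x + 5.
Indicial equation: r(r-1) + (-7/2) r + (5) = 0 -> roots r_1 = 5/2, r_2 = 2.
Take r = r_1 = 5/2. Let y(x) = x^r sum_{n>=0} a_n x^n with a_0 = 1.
Substitute y = x^r sum a_n x^n and match x^{r+n}. The recurrence is
  D(n) a_n + 2 a_{n-1} - 1 a_{n-2} = 0,  where D(n) = (r+n)(r+n-1) + (-7/2)(r+n) + (5).
  a_n = [-2 a_{n-1} + 1 a_{n-2}] / D(n).
Since the indicial polynomial factors as (r - r_1)(r - r_2), D(n) = (r_1 + n - r_1)(r_1 + n - r_2) = n(n + 1/2).
Evaluating step by step (a_0 = 1):
  n = 1: D(1) = 1(1 + 1/2) = 3/2; numerator = -2(1) = -2; a_1 = (-2)/(3/2) = -4/3
  n = 2: D(2) = 2(2 + 1/2) = 5; numerator = -2(-4/3) + 1(1) = 11/3; a_2 = (11/3)/(5) = 11/15
  n = 3: D(3) = 3(3 + 1/2) = 21/2; numerator = -2(11/15) + 1(-4/3) = -14/5; a_3 = (-14/5)/(21/2) = -4/15
  n = 4: D(4) = 4(4 + 1/2) = 18; numerator = -2(-4/15) + 1(11/15) = 19/15; a_4 = (19/15)/(18) = 19/270
  n = 5: D(5) = 5(5 + 1/2) = 55/2; numerator = -2(19/270) + 1(-4/15) = -11/27; a_5 = (-11/27)/(55/2) = -2/135

r = 5/2; a_0 = 1; a_1 = -4/3; a_2 = 11/15; a_3 = -4/15; a_4 = 19/270; a_5 = -2/135


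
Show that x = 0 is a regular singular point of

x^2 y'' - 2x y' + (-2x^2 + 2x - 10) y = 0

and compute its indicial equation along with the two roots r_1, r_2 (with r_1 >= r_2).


Divide by x^2 to reach normal form y'' + P_1(x) y' + P_2(x) y = 0 with P_1(x) = -2/x and P_2(x) = -2 + 2/x - 10/x^2.
x = 0 is a singular point because the y'-coefficient -2/x has a pole at x = 0 and the y-coefficient -2 + 2/x - 10/x^2 has a pole at x = 0.
It is a regular singular point because x P_1(x) = p(x) = -2 and x^2 P_2(x) = q(x) = -2x^2 + 2x - 10 are polynomials, hence analytic at x = 0.
p(0) = -2,  q(0) = -10.
Indicial equation: r(r-1) + p(0) r + q(0) = 0, i.e. r^2 + (p(0) - 1) r + q(0) = 0, i.e. r^2 - 3 r - 10 = 0.
Discriminant: (-3)^2 - 4(-10) = 49, so r = (3 ± 7)/2.
Solving: r_1 = 5, r_2 = -2.

indicial: r^2 - 3 r - 10 = 0; roots r_1 = 5, r_2 = -2


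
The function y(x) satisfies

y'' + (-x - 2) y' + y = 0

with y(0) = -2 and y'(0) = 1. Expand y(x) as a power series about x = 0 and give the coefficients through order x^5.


Ansatz: y(x) = sum_{n>=0} a_n x^n, so y'(x) = sum_{n>=1} n a_n x^(n-1) and y''(x) = sum_{n>=2} n(n-1) a_n x^(n-2).
Substitute into P(x) y'' + Q(x) y' + R(x) y = 0 with P(x) = 1, Q(x) = -x - 2, R(x) = 1, and match powers of x.
Initial conditions: a_0 = -2, a_1 = 1.
Setting the coefficient of each power of x to zero and solving order by order (substituting the coefficients already found):
  x^0: 2 a_2 - 2 a_1 + a_0 = 0  ->  2 a_2 = 2 a_1 - a_0 = 4  ->  a_2 = 2
  x^1: 6 a_3 - 4 a_2 = 0  ->  6 a_3 = 4 a_2 = 8  ->  a_3 = 4/3
  x^2: 12 a_4 - 6 a_3 - a_2 = 0  ->  12 a_4 = 6 a_3 + a_2 = 10  ->  a_4 = 5/6
  x^3: 20 a_5 - 8 a_4 - 2 a_3 = 0  ->  20 a_5 = 8 a_4 + 2 a_3 = 28/3  ->  a_5 = 7/15
Truncated series: y(x) = -2 + x + 2 x^2 + (4/3) x^3 + (5/6) x^4 + (7/15) x^5 + O(x^6).

a_0 = -2; a_1 = 1; a_2 = 2; a_3 = 4/3; a_4 = 5/6; a_5 = 7/15


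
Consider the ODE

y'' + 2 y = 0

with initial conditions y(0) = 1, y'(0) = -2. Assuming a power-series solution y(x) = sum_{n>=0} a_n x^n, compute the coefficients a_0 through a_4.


Ansatz: y(x) = sum_{n>=0} a_n x^n, so y'(x) = sum_{n>=1} n a_n x^(n-1) and y''(x) = sum_{n>=2} n(n-1) a_n x^(n-2).
Substitute into P(x) y'' + Q(x) y' + R(x) y = 0 with P(x) = 1, Q(x) = 0, R(x) = 2, and match powers of x.
Initial conditions: a_0 = 1, a_1 = -2.
Setting the coefficient of each power of x to zero and solving order by order (substituting the coefficients already found):
  x^0: 2 a_2 + 2 a_0 = 0  ->  2 a_2 = -2 a_0 = -2  ->  a_2 = -1
  x^1: 6 a_3 + 2 a_1 = 0  ->  6 a_3 = -2 a_1 = 4  ->  a_3 = 2/3
  x^2: 12 a_4 + 2 a_2 = 0  ->  12 a_4 = -2 a_2 = 2  ->  a_4 = 1/6
Truncated series: y(x) = 1 - 2 x - x^2 + (2/3) x^3 + (1/6) x^4 + O(x^5).

a_0 = 1; a_1 = -2; a_2 = -1; a_3 = 2/3; a_4 = 1/6


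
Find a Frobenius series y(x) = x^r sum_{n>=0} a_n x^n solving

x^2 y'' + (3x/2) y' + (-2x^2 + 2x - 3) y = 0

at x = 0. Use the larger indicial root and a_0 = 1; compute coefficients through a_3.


Write in Frobenius form y'' + (p(x)/x) y' + (q(x)/x^2) y = 0:
  p(x) = 3/2,  q(x) = -2x^2 + 2x - 3.
Indicial equation: r(r-1) + (3/2) r + (-3) = 0 -> roots r_1 = 3/2, r_2 = -2.
Take r = r_1 = 3/2. Let y(x) = x^r sum_{n>=0} a_n x^n with a_0 = 1.
Substitute y = x^r sum a_n x^n and match x^{r+n}. The recurrence is
  D(n) a_n + 2 a_{n-1} - 2 a_{n-2} = 0,  where D(n) = (r+n)(r+n-1) + (3/2)(r+n) + (-3).
  a_n = [-2 a_{n-1} + 2 a_{n-2}] / D(n).
Since the indicial polynomial factors as (r - r_1)(r - r_2), D(n) = (r_1 + n - r_1)(r_1 + n - r_2) = n(n + 7/2).
Evaluating step by step (a_0 = 1):
  n = 1: D(1) = 1(1 + 7/2) = 9/2; numerator = -2(1) = -2; a_1 = (-2)/(9/2) = -4/9
  n = 2: D(2) = 2(2 + 7/2) = 11; numerator = -2(-4/9) + 2(1) = 26/9; a_2 = (26/9)/(11) = 26/99
  n = 3: D(3) = 3(3 + 7/2) = 39/2; numerator = -2(26/99) + 2(-4/9) = -140/99; a_3 = (-140/99)/(39/2) = -280/3861

r = 3/2; a_0 = 1; a_1 = -4/9; a_2 = 26/99; a_3 = -280/3861


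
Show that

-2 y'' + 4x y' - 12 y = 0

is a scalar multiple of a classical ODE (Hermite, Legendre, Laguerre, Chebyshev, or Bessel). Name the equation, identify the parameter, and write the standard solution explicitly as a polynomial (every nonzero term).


All three coefficients share the factor -2; dividing through by -2 gives  y'' - 2x y' + 6 y = 0.
This matches the Hermite equation y'' - 2x y' + 2n y = 0 with 2n = 6, so n = 3; the polynomial solution is H_3(x).
With y = sum_k a_k x^k, matching x^k gives (k+2)(k+1) a_{k+2} = 2(k - n) a_k = 2(k - 3) a_k. The right side vanishes at k = 3, so the series with the parity of 3 terminates at degree 3.
Standard normalization: leading coefficient of H_n is 2^n, so a_3 = 2^3 = 8. Work downward with a_k = (k+1)(k+2) a_{k+2} / (2(k - n)):
  a_1 = (2)(3)(8) / (2(1 - 3)) = 48/(-4) = -12
Hence H_3(x) = 8 x^3 - 12 x.

H_3(x); series = 8 x^3 - 12 x


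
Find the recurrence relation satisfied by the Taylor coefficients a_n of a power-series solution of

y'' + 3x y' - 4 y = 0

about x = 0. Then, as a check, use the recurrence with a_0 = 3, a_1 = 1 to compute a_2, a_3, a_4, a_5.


Substitute y = sum_n a_n x^n.
y''(x) has coefficient (n+2)(n+1) a_{n+2} at x^n;
3 x y'(x) has coefficient 3 n a_n at x^n (shift);
-4 y(x) has coefficient -4 a_n at x^n.
Matching x^n: (n+2)(n+1) a_{n+2} + (3n - 4) a_n = 0.
Thus a_{n+2} = (-3n + 4) / ((n+1)(n+2)) * a_n.

Check with a_0 = 3, a_1 = 1 (apply the recurrence for n = 0, 1, 2, 3): a_0 = 3, a_1 = 1, a_2 = 6, a_3 = 1/6, a_4 = -1, a_5 = -1/24.

a_(n+2) = (-3n + 4) / ((n+1)(n+2)) * a_n; check: a_0 = 3, a_1 = 1, a_2 = 6, a_3 = 1/6, a_4 = -1, a_5 = -1/24


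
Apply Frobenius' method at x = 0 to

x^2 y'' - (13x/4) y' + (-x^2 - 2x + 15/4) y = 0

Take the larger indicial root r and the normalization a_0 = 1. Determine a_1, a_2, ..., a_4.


Write in Frobenius form y'' + (p(x)/x) y' + (q(x)/x^2) y = 0:
  p(x) = -13/4,  q(x) = -x^2 - 2x + 15/4.
Indicial equation: r(r-1) + (-13/4) r + (15/4) = 0 -> roots r_1 = 3, r_2 = 5/4.
Take r = r_1 = 3. Let y(x) = x^r sum_{n>=0} a_n x^n with a_0 = 1.
Substitute y = x^r sum a_n x^n and match x^{r+n}. The recurrence is
  D(n) a_n - 2 a_{n-1} - 1 a_{n-2} = 0,  where D(n) = (r+n)(r+n-1) + (-13/4)(r+n) + (15/4).
  a_n = [2 a_{n-1} + 1 a_{n-2}] / D(n).
Since the indicial polynomial factors as (r - r_1)(r - r_2), D(n) = (r_1 + n - r_1)(r_1 + n - r_2) = n(n + 7/4).
Evaluating step by step (a_0 = 1):
  n = 1: D(1) = 1(1 + 7/4) = 11/4; numerator = 2(1) = 2; a_1 = (2)/(11/4) = 8/11
  n = 2: D(2) = 2(2 + 7/4) = 15/2; numerator = 2(8/11) + 1(1) = 27/11; a_2 = (27/11)/(15/2) = 18/55
  n = 3: D(3) = 3(3 + 7/4) = 57/4; numerator = 2(18/55) + 1(8/11) = 76/55; a_3 = (76/55)/(57/4) = 16/165
  n = 4: D(4) = 4(4 + 7/4) = 23; numerator = 2(16/165) + 1(18/55) = 86/165; a_4 = (86/165)/(23) = 86/3795

r = 3; a_0 = 1; a_1 = 8/11; a_2 = 18/55; a_3 = 16/165; a_4 = 86/3795


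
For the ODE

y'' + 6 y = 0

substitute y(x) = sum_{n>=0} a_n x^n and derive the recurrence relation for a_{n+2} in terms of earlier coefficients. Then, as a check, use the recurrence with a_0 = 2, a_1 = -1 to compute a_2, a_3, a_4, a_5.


Substitute y = sum_n a_n x^n into y'' + (const) y = 0.
y''(x) = sum_{n>=0} (n+2)(n+1) a_{n+2} x^n.
The ODE becomes sum_n [(n+2)(n+1) a_{n+2} + 6 a_n] x^n = 0.
Setting each coefficient to zero gives the recurrence:
  (n+2)(n+1) a_{n+2} + 6 a_n = 0,
  a_{n+2} = -6 / ((n+1)(n+2)) a_n.

Check with a_0 = 2, a_1 = -1 (apply the recurrence for n = 0, 1, 2, 3): a_0 = 2, a_1 = -1, a_2 = -6, a_3 = 1, a_4 = 3, a_5 = -3/10.

a_{n+2} = -6/((n+1)(n+2)) * a_n; check: a_0 = 2, a_1 = -1, a_2 = -6, a_3 = 1, a_4 = 3, a_5 = -3/10


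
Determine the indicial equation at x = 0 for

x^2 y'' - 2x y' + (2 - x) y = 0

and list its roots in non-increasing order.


Divide by x^2 to reach normal form y'' + P_1(x) y' + P_2(x) y = 0 with P_1(x) = -2/x and P_2(x) = -1/x + 2/x^2.
x = 0 is a singular point because the y'-coefficient -2/x has a pole at x = 0 and the y-coefficient -1/x + 2/x^2 has a pole at x = 0.
It is a regular singular point because x P_1(x) = p(x) = -2 and x^2 P_2(x) = q(x) = 2 - x are polynomials, hence analytic at x = 0.
p(0) = -2,  q(0) = 2.
Indicial equation: r(r-1) + p(0) r + q(0) = 0, i.e. r^2 + (p(0) - 1) r + q(0) = 0, i.e. r^2 - 3 r + 2 = 0.
Discriminant: (-3)^2 - 4(2) = 1, so r = (3 ± 1)/2.
Solving: r_1 = 2, r_2 = 1.

indicial: r^2 - 3 r + 2 = 0; roots r_1 = 2, r_2 = 1


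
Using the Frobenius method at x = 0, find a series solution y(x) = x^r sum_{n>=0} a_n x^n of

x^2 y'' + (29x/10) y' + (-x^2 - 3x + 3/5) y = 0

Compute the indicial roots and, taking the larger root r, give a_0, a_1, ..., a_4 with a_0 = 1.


Write in Frobenius form y'' + (p(x)/x) y' + (q(x)/x^2) y = 0:
  p(x) = 29/10,  q(x) = -x^2 - 3x + 3/5.
Indicial equation: r(r-1) + (29/10) r + (3/5) = 0 -> roots r_1 = -2/5, r_2 = -3/2.
Take r = r_1 = -2/5. Let y(x) = x^r sum_{n>=0} a_n x^n with a_0 = 1.
Substitute y = x^r sum a_n x^n and match x^{r+n}. The recurrence is
  D(n) a_n - 3 a_{n-1} - 1 a_{n-2} = 0,  where D(n) = (r+n)(r+n-1) + (29/10)(r+n) + (3/5).
  a_n = [3 a_{n-1} + 1 a_{n-2}] / D(n).
Since the indicial polynomial factors as (r - r_1)(r - r_2), D(n) = (r_1 + n - r_1)(r_1 + n - r_2) = n(n + 11/10).
Evaluating step by step (a_0 = 1):
  n = 1: D(1) = 1(1 + 11/10) = 21/10; numerator = 3(1) = 3; a_1 = (3)/(21/10) = 10/7
  n = 2: D(2) = 2(2 + 11/10) = 31/5; numerator = 3(10/7) + 1(1) = 37/7; a_2 = (37/7)/(31/5) = 185/217
  n = 3: D(3) = 3(3 + 11/10) = 123/10; numerator = 3(185/217) + 1(10/7) = 865/217; a_3 = (865/217)/(123/10) = 8650/26691
  n = 4: D(4) = 4(4 + 11/10) = 102/5; numerator = 3(8650/26691) + 1(185/217) = 16235/8897; a_4 = (16235/8897)/(102/5) = 4775/53382

r = -2/5; a_0 = 1; a_1 = 10/7; a_2 = 185/217; a_3 = 8650/26691; a_4 = 4775/53382


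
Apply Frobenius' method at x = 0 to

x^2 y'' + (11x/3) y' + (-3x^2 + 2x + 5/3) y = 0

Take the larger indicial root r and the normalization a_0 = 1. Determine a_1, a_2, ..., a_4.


Write in Frobenius form y'' + (p(x)/x) y' + (q(x)/x^2) y = 0:
  p(x) = 11/3,  q(x) = -3x^2 + 2x + 5/3.
Indicial equation: r(r-1) + (11/3) r + (5/3) = 0 -> roots r_1 = -1, r_2 = -5/3.
Take r = r_1 = -1. Let y(x) = x^r sum_{n>=0} a_n x^n with a_0 = 1.
Substitute y = x^r sum a_n x^n and match x^{r+n}. The recurrence is
  D(n) a_n + 2 a_{n-1} - 3 a_{n-2} = 0,  where D(n) = (r+n)(r+n-1) + (11/3)(r+n) + (5/3).
  a_n = [-2 a_{n-1} + 3 a_{n-2}] / D(n).
Since the indicial polynomial factors as (r - r_1)(r - r_2), D(n) = (r_1 + n - r_1)(r_1 + n - r_2) = n(n + 2/3).
Evaluating step by step (a_0 = 1):
  n = 1: D(1) = 1(1 + 2/3) = 5/3; numerator = -2(1) = -2; a_1 = (-2)/(5/3) = -6/5
  n = 2: D(2) = 2(2 + 2/3) = 16/3; numerator = -2(-6/5) + 3(1) = 27/5; a_2 = (27/5)/(16/3) = 81/80
  n = 3: D(3) = 3(3 + 2/3) = 11; numerator = -2(81/80) + 3(-6/5) = -45/8; a_3 = (-45/8)/(11) = -45/88
  n = 4: D(4) = 4(4 + 2/3) = 56/3; numerator = -2(-45/88) + 3(81/80) = 3573/880; a_4 = (3573/880)/(56/3) = 10719/49280

r = -1; a_0 = 1; a_1 = -6/5; a_2 = 81/80; a_3 = -45/88; a_4 = 10719/49280


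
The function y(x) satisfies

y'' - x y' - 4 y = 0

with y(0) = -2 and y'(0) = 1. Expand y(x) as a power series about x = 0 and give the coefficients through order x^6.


Ansatz: y(x) = sum_{n>=0} a_n x^n, so y'(x) = sum_{n>=1} n a_n x^(n-1) and y''(x) = sum_{n>=2} n(n-1) a_n x^(n-2).
Substitute into P(x) y'' + Q(x) y' + R(x) y = 0 with P(x) = 1, Q(x) = -x, R(x) = -4, and match powers of x.
Initial conditions: a_0 = -2, a_1 = 1.
Setting the coefficient of each power of x to zero and solving order by order (substituting the coefficients already found):
  x^0: 2 a_2 - 4 a_0 = 0  ->  2 a_2 = 4 a_0 = -8  ->  a_2 = -4
  x^1: 6 a_3 - 5 a_1 = 0  ->  6 a_3 = 5 a_1 = 5  ->  a_3 = 5/6
  x^2: 12 a_4 - 6 a_2 = 0  ->  12 a_4 = 6 a_2 = -24  ->  a_4 = -2
  x^3: 20 a_5 - 7 a_3 = 0  ->  20 a_5 = 7 a_3 = 35/6  ->  a_5 = 7/24
  x^4: 30 a_6 - 8 a_4 = 0  ->  30 a_6 = 8 a_4 = -16  ->  a_6 = -8/15
Truncated series: y(x) = -2 + x - 4 x^2 + (5/6) x^3 - 2 x^4 + (7/24) x^5 - (8/15) x^6 + O(x^7).

a_0 = -2; a_1 = 1; a_2 = -4; a_3 = 5/6; a_4 = -2; a_5 = 7/24; a_6 = -8/15


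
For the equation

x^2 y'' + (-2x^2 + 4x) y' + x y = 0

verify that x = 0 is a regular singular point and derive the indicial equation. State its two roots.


Divide by x^2 to reach normal form y'' + P_1(x) y' + P_2(x) y = 0 with P_1(x) = -2 + 4/x and P_2(x) = 1/x.
x = 0 is a singular point because the y'-coefficient -2 + 4/x has a pole at x = 0 and the y-coefficient 1/x has a pole at x = 0.
It is a regular singular point because x P_1(x) = p(x) = 4 - 2x and x^2 P_2(x) = q(x) = x are polynomials, hence analytic at x = 0.
p(0) = 4,  q(0) = 0.
Indicial equation: r(r-1) + p(0) r + q(0) = 0, i.e. r^2 + (p(0) - 1) r + q(0) = 0, i.e. r^2 + 3 r = 0.
Discriminant: (3)^2 - 4(0) = 9, so r = (-3 ± 3)/2.
Solving: r_1 = 0, r_2 = -3.

indicial: r^2 + 3 r = 0; roots r_1 = 0, r_2 = -3


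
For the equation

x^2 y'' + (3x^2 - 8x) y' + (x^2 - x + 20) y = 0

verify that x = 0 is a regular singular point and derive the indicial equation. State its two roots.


Divide by x^2 to reach normal form y'' + P_1(x) y' + P_2(x) y = 0 with P_1(x) = 3 - 8/x and P_2(x) = 1 - 1/x + 20/x^2.
x = 0 is a singular point because the y'-coefficient 3 - 8/x has a pole at x = 0 and the y-coefficient 1 - 1/x + 20/x^2 has a pole at x = 0.
It is a regular singular point because x P_1(x) = p(x) = 3x - 8 and x^2 P_2(x) = q(x) = x^2 - x + 20 are polynomials, hence analytic at x = 0.
p(0) = -8,  q(0) = 20.
Indicial equation: r(r-1) + p(0) r + q(0) = 0, i.e. r^2 + (p(0) - 1) r + q(0) = 0, i.e. r^2 - 9 r + 20 = 0.
Discriminant: (-9)^2 - 4(20) = 1, so r = (9 ± 1)/2.
Solving: r_1 = 5, r_2 = 4.

indicial: r^2 - 9 r + 20 = 0; roots r_1 = 5, r_2 = 4


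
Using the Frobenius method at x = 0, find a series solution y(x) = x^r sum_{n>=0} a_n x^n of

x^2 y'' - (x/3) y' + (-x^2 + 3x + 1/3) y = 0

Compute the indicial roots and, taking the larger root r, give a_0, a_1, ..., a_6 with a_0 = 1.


Write in Frobenius form y'' + (p(x)/x) y' + (q(x)/x^2) y = 0:
  p(x) = -1/3,  q(x) = -x^2 + 3x + 1/3.
Indicial equation: r(r-1) + (-1/3) r + (1/3) = 0 -> roots r_1 = 1, r_2 = 1/3.
Take r = r_1 = 1. Let y(x) = x^r sum_{n>=0} a_n x^n with a_0 = 1.
Substitute y = x^r sum a_n x^n and match x^{r+n}. The recurrence is
  D(n) a_n + 3 a_{n-1} - 1 a_{n-2} = 0,  where D(n) = (r+n)(r+n-1) + (-1/3)(r+n) + (1/3).
  a_n = [-3 a_{n-1} + 1 a_{n-2}] / D(n).
Since the indicial polynomial factors as (r - r_1)(r - r_2), D(n) = (r_1 + n - r_1)(r_1 + n - r_2) = n(n + 2/3).
Evaluating step by step (a_0 = 1):
  n = 1: D(1) = 1(1 + 2/3) = 5/3; numerator = -3(1) = -3; a_1 = (-3)/(5/3) = -9/5
  n = 2: D(2) = 2(2 + 2/3) = 16/3; numerator = -3(-9/5) + 1(1) = 32/5; a_2 = (32/5)/(16/3) = 6/5
  n = 3: D(3) = 3(3 + 2/3) = 11; numerator = -3(6/5) + 1(-9/5) = -27/5; a_3 = (-27/5)/(11) = -27/55
  n = 4: D(4) = 4(4 + 2/3) = 56/3; numerator = -3(-27/55) + 1(6/5) = 147/55; a_4 = (147/55)/(56/3) = 63/440
  n = 5: D(5) = 5(5 + 2/3) = 85/3; numerator = -3(63/440) + 1(-27/55) = -81/88; a_5 = (-81/88)/(85/3) = -243/7480
  n = 6: D(6) = 6(6 + 2/3) = 40; numerator = -3(-243/7480) + 1(63/440) = 45/187; a_6 = (45/187)/(40) = 9/1496

r = 1; a_0 = 1; a_1 = -9/5; a_2 = 6/5; a_3 = -27/55; a_4 = 63/440; a_5 = -243/7480; a_6 = 9/1496


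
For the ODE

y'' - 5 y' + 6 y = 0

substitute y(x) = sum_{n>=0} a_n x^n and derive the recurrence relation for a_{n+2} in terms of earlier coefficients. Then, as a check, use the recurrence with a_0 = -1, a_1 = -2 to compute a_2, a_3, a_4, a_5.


Substitute y = sum_n a_n x^n.
y''(x) has coefficient (n+2)(n+1) a_{n+2} at x^n;
-5 y'(x) has coefficient -5 (n+1) a_{n+1} at x^n;
6 y(x) has coefficient 6 a_n at x^n.
Matching x^n: (n+2)(n+1) a_{n+2} - 5 (n+1) a_{n+1} + 6 a_n = 0.
Thus a_{n+2} = [5 (n+1) a_{n+1} - 6 a_n] / ((n+1)(n+2)).

Check with a_0 = -1, a_1 = -2 (apply the recurrence for n = 0, 1, 2, 3): a_0 = -1, a_1 = -2, a_2 = -2, a_3 = -4/3, a_4 = -2/3, a_5 = -4/15.

a_(n+2) = [5 (n+1) a_(n+1) - 6 a_n] / ((n+1)(n+2)); check: a_0 = -1, a_1 = -2, a_2 = -2, a_3 = -4/3, a_4 = -2/3, a_5 = -4/15


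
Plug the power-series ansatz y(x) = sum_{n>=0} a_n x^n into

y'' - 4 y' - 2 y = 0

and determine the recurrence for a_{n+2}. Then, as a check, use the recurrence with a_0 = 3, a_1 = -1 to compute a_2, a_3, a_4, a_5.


Substitute y = sum_n a_n x^n.
y''(x) has coefficient (n+2)(n+1) a_{n+2} at x^n;
-4 y'(x) has coefficient -4 (n+1) a_{n+1} at x^n;
-2 y(x) has coefficient -2 a_n at x^n.
Matching x^n: (n+2)(n+1) a_{n+2} - 4 (n+1) a_{n+1} - 2 a_n = 0.
Thus a_{n+2} = [4 (n+1) a_{n+1} + 2 a_n] / ((n+1)(n+2)).

Check with a_0 = 3, a_1 = -1 (apply the recurrence for n = 0, 1, 2, 3): a_0 = 3, a_1 = -1, a_2 = 1, a_3 = 1, a_4 = 7/6, a_5 = 31/30.

a_(n+2) = [4 (n+1) a_(n+1) + 2 a_n] / ((n+1)(n+2)); check: a_0 = 3, a_1 = -1, a_2 = 1, a_3 = 1, a_4 = 7/6, a_5 = 31/30


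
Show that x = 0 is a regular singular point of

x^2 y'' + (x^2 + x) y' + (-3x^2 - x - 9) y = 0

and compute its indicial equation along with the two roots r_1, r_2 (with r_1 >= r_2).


Divide by x^2 to reach normal form y'' + P_1(x) y' + P_2(x) y = 0 with P_1(x) = 1 + 1/x and P_2(x) = -3 - 1/x - 9/x^2.
x = 0 is a singular point because the y'-coefficient 1 + 1/x has a pole at x = 0 and the y-coefficient -3 - 1/x - 9/x^2 has a pole at x = 0.
It is a regular singular point because x P_1(x) = p(x) = x + 1 and x^2 P_2(x) = q(x) = -3x^2 - x - 9 are polynomials, hence analytic at x = 0.
p(0) = 1,  q(0) = -9.
Indicial equation: r(r-1) + p(0) r + q(0) = 0, i.e. r^2 + (p(0) - 1) r + q(0) = 0, i.e. r^2 - 9 = 0.
Discriminant: (0)^2 - 4(-9) = 36, so r = (0 ± 6)/2.
Solving: r_1 = 3, r_2 = -3.

indicial: r^2 - 9 = 0; roots r_1 = 3, r_2 = -3


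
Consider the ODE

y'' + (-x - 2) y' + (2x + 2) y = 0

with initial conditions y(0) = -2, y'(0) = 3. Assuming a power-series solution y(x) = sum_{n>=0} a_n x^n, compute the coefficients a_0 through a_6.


Ansatz: y(x) = sum_{n>=0} a_n x^n, so y'(x) = sum_{n>=1} n a_n x^(n-1) and y''(x) = sum_{n>=2} n(n-1) a_n x^(n-2).
Substitute into P(x) y'' + Q(x) y' + R(x) y = 0 with P(x) = 1, Q(x) = -x - 2, R(x) = 2x + 2, and match powers of x.
Initial conditions: a_0 = -2, a_1 = 3.
Setting the coefficient of each power of x to zero and solving order by order (substituting the coefficients already found):
  x^0: 2 a_2 - 2 a_1 + 2 a_0 = 0  ->  2 a_2 = 2 a_1 - 2 a_0 = 10  ->  a_2 = 5
  x^1: 6 a_3 - 4 a_2 + a_1 + 2 a_0 = 0  ->  6 a_3 = 4 a_2 - a_1 - 2 a_0 = 21  ->  a_3 = 7/2
  x^2: 12 a_4 - 6 a_3 + 2 a_1 = 0  ->  12 a_4 = 6 a_3 - 2 a_1 = 15  ->  a_4 = 5/4
  x^3: 20 a_5 - 8 a_4 - a_3 + 2 a_2 = 0  ->  20 a_5 = 8 a_4 + a_3 - 2 a_2 = 7/2  ->  a_5 = 7/40
  x^4: 30 a_6 - 10 a_5 - 2 a_4 + 2 a_3 = 0  ->  30 a_6 = 10 a_5 + 2 a_4 - 2 a_3 = -11/4  ->  a_6 = -11/120
Truncated series: y(x) = -2 + 3 x + 5 x^2 + (7/2) x^3 + (5/4) x^4 + (7/40) x^5 - (11/120) x^6 + O(x^7).

a_0 = -2; a_1 = 3; a_2 = 5; a_3 = 7/2; a_4 = 5/4; a_5 = 7/40; a_6 = -11/120


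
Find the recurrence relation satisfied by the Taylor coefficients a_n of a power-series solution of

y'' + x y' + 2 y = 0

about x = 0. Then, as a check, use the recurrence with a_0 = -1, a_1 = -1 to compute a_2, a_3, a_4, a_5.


Substitute y = sum_n a_n x^n.
y''(x) has coefficient (n+2)(n+1) a_{n+2} at x^n;
x y'(x) has coefficient n a_n at x^n (shift);
2 y(x) has coefficient 2 a_n at x^n.
Matching x^n: (n+2)(n+1) a_{n+2} + (n + 2) a_n = 0.
Thus a_{n+2} = (-n - 2) / ((n+1)(n+2)) * a_n.

Check with a_0 = -1, a_1 = -1 (apply the recurrence for n = 0, 1, 2, 3): a_0 = -1, a_1 = -1, a_2 = 1, a_3 = 1/2, a_4 = -1/3, a_5 = -1/8.

a_(n+2) = (-n - 2) / ((n+1)(n+2)) * a_n; check: a_0 = -1, a_1 = -1, a_2 = 1, a_3 = 1/2, a_4 = -1/3, a_5 = -1/8


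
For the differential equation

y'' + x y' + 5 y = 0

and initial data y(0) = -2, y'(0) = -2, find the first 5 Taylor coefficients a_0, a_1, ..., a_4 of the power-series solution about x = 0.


Ansatz: y(x) = sum_{n>=0} a_n x^n, so y'(x) = sum_{n>=1} n a_n x^(n-1) and y''(x) = sum_{n>=2} n(n-1) a_n x^(n-2).
Substitute into P(x) y'' + Q(x) y' + R(x) y = 0 with P(x) = 1, Q(x) = x, R(x) = 5, and match powers of x.
Initial conditions: a_0 = -2, a_1 = -2.
Setting the coefficient of each power of x to zero and solving order by order (substituting the coefficients already found):
  x^0: 2 a_2 + 5 a_0 = 0  ->  2 a_2 = -5 a_0 = 10  ->  a_2 = 5
  x^1: 6 a_3 + 6 a_1 = 0  ->  6 a_3 = -6 a_1 = 12  ->  a_3 = 2
  x^2: 12 a_4 + 7 a_2 = 0  ->  12 a_4 = -7 a_2 = -35  ->  a_4 = -35/12
Truncated series: y(x) = -2 - 2 x + 5 x^2 + 2 x^3 - (35/12) x^4 + O(x^5).

a_0 = -2; a_1 = -2; a_2 = 5; a_3 = 2; a_4 = -35/12


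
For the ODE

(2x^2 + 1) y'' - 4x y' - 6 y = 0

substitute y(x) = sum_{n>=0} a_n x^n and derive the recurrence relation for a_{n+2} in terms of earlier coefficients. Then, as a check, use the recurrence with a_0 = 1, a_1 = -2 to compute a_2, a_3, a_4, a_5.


Substitute y = sum_n a_n x^n.
(1 + 2 x^2) y'' contributes (n+2)(n+1) a_{n+2} + 2 n(n-1) a_n at x^n.
-4 x y'(x) contributes -4 n a_n at x^n.
-6 y(x) contributes -6 a_n at x^n.
Matching x^n: (n+2)(n+1) a_{n+2} + (2 n(n-1) - 4 n - 6) a_n = 0.
Thus a_{n+2} = (-2 n(n-1) + 4 n + 6) / ((n+1)(n+2)) * a_n.

Check with a_0 = 1, a_1 = -2 (apply the recurrence for n = 0, 1, 2, 3): a_0 = 1, a_1 = -2, a_2 = 3, a_3 = -10/3, a_4 = 5/2, a_5 = -1.

a_(n+2) = (-2 n(n-1) + 4 n + 6) / ((n+1)(n+2)) * a_n; check: a_0 = 1, a_1 = -2, a_2 = 3, a_3 = -10/3, a_4 = 5/2, a_5 = -1


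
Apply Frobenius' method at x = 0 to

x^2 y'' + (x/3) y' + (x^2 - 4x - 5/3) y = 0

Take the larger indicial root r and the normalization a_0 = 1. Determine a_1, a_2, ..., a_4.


Write in Frobenius form y'' + (p(x)/x) y' + (q(x)/x^2) y = 0:
  p(x) = 1/3,  q(x) = x^2 - 4x - 5/3.
Indicial equation: r(r-1) + (1/3) r + (-5/3) = 0 -> roots r_1 = 5/3, r_2 = -1.
Take r = r_1 = 5/3. Let y(x) = x^r sum_{n>=0} a_n x^n with a_0 = 1.
Substitute y = x^r sum a_n x^n and match x^{r+n}. The recurrence is
  D(n) a_n - 4 a_{n-1} + 1 a_{n-2} = 0,  where D(n) = (r+n)(r+n-1) + (1/3)(r+n) + (-5/3).
  a_n = [4 a_{n-1} - 1 a_{n-2}] / D(n).
Since the indicial polynomial factors as (r - r_1)(r - r_2), D(n) = (r_1 + n - r_1)(r_1 + n - r_2) = n(n + 8/3).
Evaluating step by step (a_0 = 1):
  n = 1: D(1) = 1(1 + 8/3) = 11/3; numerator = 4(1) = 4; a_1 = (4)/(11/3) = 12/11
  n = 2: D(2) = 2(2 + 8/3) = 28/3; numerator = 4(12/11) - 1(1) = 37/11; a_2 = (37/11)/(28/3) = 111/308
  n = 3: D(3) = 3(3 + 8/3) = 17; numerator = 4(111/308) - 1(12/11) = 27/77; a_3 = (27/77)/(17) = 27/1309
  n = 4: D(4) = 4(4 + 8/3) = 80/3; numerator = 4(27/1309) - 1(111/308) = -1455/5236; a_4 = (-1455/5236)/(80/3) = -873/83776

r = 5/3; a_0 = 1; a_1 = 12/11; a_2 = 111/308; a_3 = 27/1309; a_4 = -873/83776


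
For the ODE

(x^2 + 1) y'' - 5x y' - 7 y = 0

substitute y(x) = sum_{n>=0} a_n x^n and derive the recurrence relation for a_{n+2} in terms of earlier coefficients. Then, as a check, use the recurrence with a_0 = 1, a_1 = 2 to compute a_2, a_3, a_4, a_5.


Substitute y = sum_n a_n x^n.
(1 + 1 x^2) y'' contributes (n+2)(n+1) a_{n+2} + n(n-1) a_n at x^n.
-5 x y'(x) contributes -5 n a_n at x^n.
-7 y(x) contributes -7 a_n at x^n.
Matching x^n: (n+2)(n+1) a_{n+2} + (n(n-1) - 5 n - 7) a_n = 0.
Thus a_{n+2} = (-n(n-1) + 5 n + 7) / ((n+1)(n+2)) * a_n.

Check with a_0 = 1, a_1 = 2 (apply the recurrence for n = 0, 1, 2, 3): a_0 = 1, a_1 = 2, a_2 = 7/2, a_3 = 4, a_4 = 35/8, a_5 = 16/5.

a_(n+2) = (-n(n-1) + 5 n + 7) / ((n+1)(n+2)) * a_n; check: a_0 = 1, a_1 = 2, a_2 = 7/2, a_3 = 4, a_4 = 35/8, a_5 = 16/5


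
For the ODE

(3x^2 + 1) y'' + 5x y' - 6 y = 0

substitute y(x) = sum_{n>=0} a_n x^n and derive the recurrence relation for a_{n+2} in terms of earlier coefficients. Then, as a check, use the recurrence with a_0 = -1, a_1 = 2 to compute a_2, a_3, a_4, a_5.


Substitute y = sum_n a_n x^n.
(1 + 3 x^2) y'' contributes (n+2)(n+1) a_{n+2} + 3 n(n-1) a_n at x^n.
5 x y'(x) contributes 5 n a_n at x^n.
-6 y(x) contributes -6 a_n at x^n.
Matching x^n: (n+2)(n+1) a_{n+2} + (3 n(n-1) + 5 n - 6) a_n = 0.
Thus a_{n+2} = (-3 n(n-1) - 5 n + 6) / ((n+1)(n+2)) * a_n.

Check with a_0 = -1, a_1 = 2 (apply the recurrence for n = 0, 1, 2, 3): a_0 = -1, a_1 = 2, a_2 = -3, a_3 = 1/3, a_4 = 5/2, a_5 = -9/20.

a_(n+2) = (-3 n(n-1) - 5 n + 6) / ((n+1)(n+2)) * a_n; check: a_0 = -1, a_1 = 2, a_2 = -3, a_3 = 1/3, a_4 = 5/2, a_5 = -9/20


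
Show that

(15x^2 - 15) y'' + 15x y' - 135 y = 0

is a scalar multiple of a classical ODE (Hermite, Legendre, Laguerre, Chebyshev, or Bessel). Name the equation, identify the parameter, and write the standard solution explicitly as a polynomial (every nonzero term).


All three coefficients share the factor -15; dividing through by -15 gives  (1 - x^2) y'' - x y' + 9 y = 0.
This matches the Chebyshev equation (1 - x^2) y'' - x y' + n^2 y = 0 (note the -x y' term, not -2x y') with n^2 = 9, so n = 3; the polynomial solution is T_3(x).
With y = sum_k a_k x^k, matching x^k gives (k+2)(k+1) a_{k+2} = (k^2 - n^2) a_k = (k - 3)(k + 3) a_k. The right side vanishes at k = 3, so the series with the parity of 3 terminates at degree 3.
Standard normalization: leading coefficient of T_n is 2^(n-1), so a_3 = 2^2 = 4. Work downward with a_k = (k+1)(k+2) a_{k+2} / ((k - 3)(k + 3)):
  a_1 = (2)(3)(4) / ((1 - 3)(1 + 3)) = 24/(-8) = -3
Hence T_3(x) = 4 x^3 - 3 x.

T_3(x); series = 4 x^3 - 3 x


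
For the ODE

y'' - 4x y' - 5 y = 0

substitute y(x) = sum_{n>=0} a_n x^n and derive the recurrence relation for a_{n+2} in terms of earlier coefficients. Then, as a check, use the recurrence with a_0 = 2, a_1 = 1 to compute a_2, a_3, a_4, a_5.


Substitute y = sum_n a_n x^n.
y''(x) has coefficient (n+2)(n+1) a_{n+2} at x^n;
-4 x y'(x) has coefficient -4 n a_n at x^n (shift);
-5 y(x) has coefficient -5 a_n at x^n.
Matching x^n: (n+2)(n+1) a_{n+2} + (-4n - 5) a_n = 0.
Thus a_{n+2} = (4n + 5) / ((n+1)(n+2)) * a_n.

Check with a_0 = 2, a_1 = 1 (apply the recurrence for n = 0, 1, 2, 3): a_0 = 2, a_1 = 1, a_2 = 5, a_3 = 3/2, a_4 = 65/12, a_5 = 51/40.

a_(n+2) = (4n + 5) / ((n+1)(n+2)) * a_n; check: a_0 = 2, a_1 = 1, a_2 = 5, a_3 = 3/2, a_4 = 65/12, a_5 = 51/40


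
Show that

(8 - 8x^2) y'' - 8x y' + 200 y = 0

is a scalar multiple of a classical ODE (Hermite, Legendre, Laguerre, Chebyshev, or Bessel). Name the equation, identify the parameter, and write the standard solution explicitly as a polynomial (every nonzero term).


All three coefficients share the factor 8; dividing through by 8 gives  (1 - x^2) y'' - x y' + 25 y = 0.
This matches the Chebyshev equation (1 - x^2) y'' - x y' + n^2 y = 0 (note the -x y' term, not -2x y') with n^2 = 25, so n = 5; the polynomial solution is T_5(x).
With y = sum_k a_k x^k, matching x^k gives (k+2)(k+1) a_{k+2} = (k^2 - n^2) a_k = (k - 5)(k + 5) a_k. The right side vanishes at k = 5, so the series with the parity of 5 terminates at degree 5.
Standard normalization: leading coefficient of T_n is 2^(n-1), so a_5 = 2^4 = 16. Work downward with a_k = (k+1)(k+2) a_{k+2} / ((k - 5)(k + 5)):
  a_3 = (4)(5)(16) / ((3 - 5)(3 + 5)) = 320/(-16) = -20
  a_1 = (2)(3)(-20) / ((1 - 5)(1 + 5)) = -120/(-24) = 5
Hence T_5(x) = 16 x^5 - 20 x^3 + 5 x.

T_5(x); series = 16 x^5 - 20 x^3 + 5 x


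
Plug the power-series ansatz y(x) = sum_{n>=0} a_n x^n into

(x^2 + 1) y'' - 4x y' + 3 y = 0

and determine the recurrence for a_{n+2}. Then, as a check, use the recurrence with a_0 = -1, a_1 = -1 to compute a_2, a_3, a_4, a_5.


Substitute y = sum_n a_n x^n.
(1 + 1 x^2) y'' contributes (n+2)(n+1) a_{n+2} + n(n-1) a_n at x^n.
-4 x y'(x) contributes -4 n a_n at x^n.
3 y(x) contributes 3 a_n at x^n.
Matching x^n: (n+2)(n+1) a_{n+2} + (n(n-1) - 4 n + 3) a_n = 0.
Thus a_{n+2} = (-n(n-1) + 4 n - 3) / ((n+1)(n+2)) * a_n.

Check with a_0 = -1, a_1 = -1 (apply the recurrence for n = 0, 1, 2, 3): a_0 = -1, a_1 = -1, a_2 = 3/2, a_3 = -1/6, a_4 = 3/8, a_5 = -1/40.

a_(n+2) = (-n(n-1) + 4 n - 3) / ((n+1)(n+2)) * a_n; check: a_0 = -1, a_1 = -1, a_2 = 3/2, a_3 = -1/6, a_4 = 3/8, a_5 = -1/40


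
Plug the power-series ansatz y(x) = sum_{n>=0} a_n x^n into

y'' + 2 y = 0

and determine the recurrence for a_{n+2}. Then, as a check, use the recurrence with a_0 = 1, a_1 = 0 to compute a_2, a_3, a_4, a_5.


Substitute y = sum_n a_n x^n into y'' + (const) y = 0.
y''(x) = sum_{n>=0} (n+2)(n+1) a_{n+2} x^n.
The ODE becomes sum_n [(n+2)(n+1) a_{n+2} + 2 a_n] x^n = 0.
Setting each coefficient to zero gives the recurrence:
  (n+2)(n+1) a_{n+2} + 2 a_n = 0,
  a_{n+2} = -2 / ((n+1)(n+2)) a_n.

Check with a_0 = 1, a_1 = 0 (apply the recurrence for n = 0, 1, 2, 3): a_0 = 1, a_1 = 0, a_2 = -1, a_3 = 0, a_4 = 1/6, a_5 = 0.

a_{n+2} = -2/((n+1)(n+2)) * a_n; check: a_0 = 1, a_1 = 0, a_2 = -1, a_3 = 0, a_4 = 1/6, a_5 = 0
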